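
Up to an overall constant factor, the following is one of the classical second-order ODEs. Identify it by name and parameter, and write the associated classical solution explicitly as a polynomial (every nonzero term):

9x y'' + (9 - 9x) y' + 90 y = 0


All three coefficients share the factor 9; dividing through by 9 gives  x y'' + (1 - x) y' + 10 y = 0.
This matches the Laguerre equation x y'' + (1 - x) y' + n y = 0 with n = 10; the polynomial solution is L_10(x).
With y = sum_k a_k x^k, matching x^k gives (k+1)k a_{k+1} + (k+1) a_{k+1} - k a_k + n a_k = 0, i.e. (k+1)^2 a_{k+1} = (k - n) a_k = (k - 10) a_k. The right side vanishes at k = 10, so the series terminates at degree 10.
Standard normalization L_n(0) = 1 gives a_0 = 1. Work upward with a_{k+1} = (k - 10) a_k / (k+1)^2:
  a_1 = (0 - 10)(1) / 1^2 = -10/1 = -10
  a_2 = (1 - 10)(-10) / 2^2 = 90/4 = 45/2
  a_3 = (2 - 10)(45/2) / 3^2 = -180/9 = -20
  a_4 = (3 - 10)(-20) / 4^2 = 140/16 = 35/4
  a_5 = (4 - 10)(35/4) / 5^2 = (-105/2)/25 = -21/10
  a_6 = (5 - 10)(-21/10) / 6^2 = (21/2)/36 = 7/24
  a_7 = (6 - 10)(7/24) / 7^2 = (-7/6)/49 = -1/42
  a_8 = (7 - 10)(-1/42) / 8^2 = (1/14)/64 = 1/896
  a_9 = (8 - 10)(1/896) / 9^2 = (-1/448)/81 = -1/36288
  a_10 = (9 - 10)(-1/36288) / 10^2 = (1/36288)/100 = 1/3628800
Hence L_10(x) = x^10/3628800 - x^9/36288 + x^8/896 - x^7/42 + 7 x^6/24 - 21 x^5/10 + 35 x^4/4 - 20 x^3 + 45 x^2/2 - 10 x + 1.

L_10(x); series = x^10/3628800 - x^9/36288 + x^8/896 - x^7/42 + 7 x^6/24 - 21 x^5/10 + 35 x^4/4 - 20 x^3 + 45 x^2/2 - 10 x + 1


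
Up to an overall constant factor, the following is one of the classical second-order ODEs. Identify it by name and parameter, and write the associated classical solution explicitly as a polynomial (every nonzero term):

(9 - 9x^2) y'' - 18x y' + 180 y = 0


All three coefficients share the factor 9; dividing through by 9 gives  (1 - x^2) y'' - 2x y' + 20 y = 0.
This matches the Legendre equation (1 - x^2) y'' - 2x y' + n(n+1) y = 0 (note the -2x y' term) with n(n+1) = 20, so n = 4; the polynomial solution is P_4(x).
With y = sum_k a_k x^k, matching x^k gives (k+2)(k+1) a_{k+2} = [k(k+1) - n(n+1)] a_k = (k - 4)(k + 5) a_k. The right side vanishes at k = 4, so the series with the parity of 4 terminates at degree 4.
Standard normalization (P_n(1) = 1): leading coefficient (2n)!/(2^n (n!)^2) = 40320/(16*576) = 35/8, so a_4 = 35/8. Work downward with a_k = (k+1)(k+2) a_{k+2} / ((k - 4)(k + 5)):
  a_2 = (3)(4)(35/8) / ((2 - 4)(2 + 5)) = (105/2)/(-14) = -15/4
  a_0 = (1)(2)(-15/4) / ((0 - 4)(0 + 5)) = (-15/2)/(-20) = 3/8
Hence P_4(x) = 35 x^4/8 - 15 x^2/4 + 3/8.

P_4(x); series = 35 x^4/8 - 15 x^2/4 + 3/8


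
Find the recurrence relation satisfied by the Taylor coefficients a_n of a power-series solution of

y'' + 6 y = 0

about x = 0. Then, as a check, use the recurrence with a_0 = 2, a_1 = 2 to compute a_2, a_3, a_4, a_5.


Substitute y = sum_n a_n x^n into y'' + (const) y = 0.
y''(x) = sum_{n>=0} (n+2)(n+1) a_{n+2} x^n.
The ODE becomes sum_n [(n+2)(n+1) a_{n+2} + 6 a_n] x^n = 0.
Setting each coefficient to zero gives the recurrence:
  (n+2)(n+1) a_{n+2} + 6 a_n = 0,
  a_{n+2} = -6 / ((n+1)(n+2)) a_n.

Check with a_0 = 2, a_1 = 2 (apply the recurrence for n = 0, 1, 2, 3): a_0 = 2, a_1 = 2, a_2 = -6, a_3 = -2, a_4 = 3, a_5 = 3/5.

a_{n+2} = -6/((n+1)(n+2)) * a_n; check: a_0 = 2, a_1 = 2, a_2 = -6, a_3 = -2, a_4 = 3, a_5 = 3/5


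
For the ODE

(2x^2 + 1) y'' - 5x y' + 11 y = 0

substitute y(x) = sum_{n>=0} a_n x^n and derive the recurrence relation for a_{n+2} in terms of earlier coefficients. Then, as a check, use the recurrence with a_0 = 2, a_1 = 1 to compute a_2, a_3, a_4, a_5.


Substitute y = sum_n a_n x^n.
(1 + 2 x^2) y'' contributes (n+2)(n+1) a_{n+2} + 2 n(n-1) a_n at x^n.
-5 x y'(x) contributes -5 n a_n at x^n.
11 y(x) contributes 11 a_n at x^n.
Matching x^n: (n+2)(n+1) a_{n+2} + (2 n(n-1) - 5 n + 11) a_n = 0.
Thus a_{n+2} = (-2 n(n-1) + 5 n - 11) / ((n+1)(n+2)) * a_n.

Check with a_0 = 2, a_1 = 1 (apply the recurrence for n = 0, 1, 2, 3): a_0 = 2, a_1 = 1, a_2 = -11, a_3 = -1, a_4 = 55/12, a_5 = 2/5.

a_(n+2) = (-2 n(n-1) + 5 n - 11) / ((n+1)(n+2)) * a_n; check: a_0 = 2, a_1 = 1, a_2 = -11, a_3 = -1, a_4 = 55/12, a_5 = 2/5


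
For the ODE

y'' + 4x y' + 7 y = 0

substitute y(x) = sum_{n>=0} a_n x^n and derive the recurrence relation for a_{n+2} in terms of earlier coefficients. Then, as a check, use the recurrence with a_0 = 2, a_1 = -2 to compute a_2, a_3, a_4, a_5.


Substitute y = sum_n a_n x^n.
y''(x) has coefficient (n+2)(n+1) a_{n+2} at x^n;
4 x y'(x) has coefficient 4 n a_n at x^n (shift);
7 y(x) has coefficient 7 a_n at x^n.
Matching x^n: (n+2)(n+1) a_{n+2} + (4n + 7) a_n = 0.
Thus a_{n+2} = (-4n - 7) / ((n+1)(n+2)) * a_n.

Check with a_0 = 2, a_1 = -2 (apply the recurrence for n = 0, 1, 2, 3): a_0 = 2, a_1 = -2, a_2 = -7, a_3 = 11/3, a_4 = 35/4, a_5 = -209/60.

a_(n+2) = (-4n - 7) / ((n+1)(n+2)) * a_n; check: a_0 = 2, a_1 = -2, a_2 = -7, a_3 = 11/3, a_4 = 35/4, a_5 = -209/60


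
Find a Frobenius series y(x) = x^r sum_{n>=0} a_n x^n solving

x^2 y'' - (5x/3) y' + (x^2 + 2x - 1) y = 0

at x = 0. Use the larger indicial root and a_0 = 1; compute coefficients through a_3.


Write in Frobenius form y'' + (p(x)/x) y' + (q(x)/x^2) y = 0:
  p(x) = -5/3,  q(x) = x^2 + 2x - 1.
Indicial equation: r(r-1) + (-5/3) r + (-1) = 0 -> roots r_1 = 3, r_2 = -1/3.
Take r = r_1 = 3. Let y(x) = x^r sum_{n>=0} a_n x^n with a_0 = 1.
Substitute y = x^r sum a_n x^n and match x^{r+n}. The recurrence is
  D(n) a_n + 2 a_{n-1} + 1 a_{n-2} = 0,  where D(n) = (r+n)(r+n-1) + (-5/3)(r+n) + (-1).
  a_n = [-2 a_{n-1} - 1 a_{n-2}] / D(n).
Since the indicial polynomial factors as (r - r_1)(r - r_2), D(n) = (r_1 + n - r_1)(r_1 + n - r_2) = n(n + 10/3).
Evaluating step by step (a_0 = 1):
  n = 1: D(1) = 1(1 + 10/3) = 13/3; numerator = -2(1) = -2; a_1 = (-2)/(13/3) = -6/13
  n = 2: D(2) = 2(2 + 10/3) = 32/3; numerator = -2(-6/13) - 1(1) = -1/13; a_2 = (-1/13)/(32/3) = -3/416
  n = 3: D(3) = 3(3 + 10/3) = 19; numerator = -2(-3/416) - 1(-6/13) = 99/208; a_3 = (99/208)/(19) = 99/3952

r = 3; a_0 = 1; a_1 = -6/13; a_2 = -3/416; a_3 = 99/3952


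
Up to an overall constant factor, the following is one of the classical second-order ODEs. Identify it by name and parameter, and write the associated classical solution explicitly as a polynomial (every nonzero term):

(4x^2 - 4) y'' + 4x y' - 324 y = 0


All three coefficients share the factor -4; dividing through by -4 gives  (1 - x^2) y'' - x y' + 81 y = 0.
This matches the Chebyshev equation (1 - x^2) y'' - x y' + n^2 y = 0 (note the -x y' term, not -2x y') with n^2 = 81, so n = 9; the polynomial solution is T_9(x).
With y = sum_k a_k x^k, matching x^k gives (k+2)(k+1) a_{k+2} = (k^2 - n^2) a_k = (k - 9)(k + 9) a_k. The right side vanishes at k = 9, so the series with the parity of 9 terminates at degree 9.
Standard normalization: leading coefficient of T_n is 2^(n-1), so a_9 = 2^8 = 256. Work downward with a_k = (k+1)(k+2) a_{k+2} / ((k - 9)(k + 9)):
  a_7 = (8)(9)(256) / ((7 - 9)(7 + 9)) = 18432/(-32) = -576
  a_5 = (6)(7)(-576) / ((5 - 9)(5 + 9)) = -24192/(-56) = 432
  a_3 = (4)(5)(432) / ((3 - 9)(3 + 9)) = 8640/(-72) = -120
  a_1 = (2)(3)(-120) / ((1 - 9)(1 + 9)) = -720/(-80) = 9
Hence T_9(x) = 256 x^9 - 576 x^7 + 432 x^5 - 120 x^3 + 9 x.

T_9(x); series = 256 x^9 - 576 x^7 + 432 x^5 - 120 x^3 + 9 x


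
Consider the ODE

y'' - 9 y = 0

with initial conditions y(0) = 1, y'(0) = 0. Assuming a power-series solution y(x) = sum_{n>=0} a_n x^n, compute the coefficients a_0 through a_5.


Ansatz: y(x) = sum_{n>=0} a_n x^n, so y'(x) = sum_{n>=1} n a_n x^(n-1) and y''(x) = sum_{n>=2} n(n-1) a_n x^(n-2).
Substitute into P(x) y'' + Q(x) y' + R(x) y = 0 with P(x) = 1, Q(x) = 0, R(x) = -9, and match powers of x.
Initial conditions: a_0 = 1, a_1 = 0.
Setting the coefficient of each power of x to zero and solving order by order (substituting the coefficients already found):
  x^0: 2 a_2 - 9 a_0 = 0  ->  2 a_2 = 9 a_0 = 9  ->  a_2 = 9/2
  x^1: 6 a_3 - 9 a_1 = 0  ->  6 a_3 = 9 a_1 = 0  ->  a_3 = 0
  x^2: 12 a_4 - 9 a_2 = 0  ->  12 a_4 = 9 a_2 = 81/2  ->  a_4 = 27/8
  x^3: 20 a_5 - 9 a_3 = 0  ->  20 a_5 = 9 a_3 = 0  ->  a_5 = 0
Truncated series: y(x) = 1 + (9/2) x^2 + (27/8) x^4 + O(x^6).

a_0 = 1; a_1 = 0; a_2 = 9/2; a_3 = 0; a_4 = 27/8; a_5 = 0


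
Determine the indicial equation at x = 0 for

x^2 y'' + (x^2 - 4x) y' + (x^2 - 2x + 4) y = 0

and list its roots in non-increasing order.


Divide by x^2 to reach normal form y'' + P_1(x) y' + P_2(x) y = 0 with P_1(x) = 1 - 4/x and P_2(x) = 1 - 2/x + 4/x^2.
x = 0 is a singular point because the y'-coefficient 1 - 4/x has a pole at x = 0 and the y-coefficient 1 - 2/x + 4/x^2 has a pole at x = 0.
It is a regular singular point because x P_1(x) = p(x) = x - 4 and x^2 P_2(x) = q(x) = x^2 - 2x + 4 are polynomials, hence analytic at x = 0.
p(0) = -4,  q(0) = 4.
Indicial equation: r(r-1) + p(0) r + q(0) = 0, i.e. r^2 + (p(0) - 1) r + q(0) = 0, i.e. r^2 - 5 r + 4 = 0.
Discriminant: (-5)^2 - 4(4) = 9, so r = (5 ± 3)/2.
Solving: r_1 = 4, r_2 = 1.

indicial: r^2 - 5 r + 4 = 0; roots r_1 = 4, r_2 = 1


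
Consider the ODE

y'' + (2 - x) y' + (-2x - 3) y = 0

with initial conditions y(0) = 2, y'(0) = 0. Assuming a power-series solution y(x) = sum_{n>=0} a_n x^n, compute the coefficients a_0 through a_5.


Ansatz: y(x) = sum_{n>=0} a_n x^n, so y'(x) = sum_{n>=1} n a_n x^(n-1) and y''(x) = sum_{n>=2} n(n-1) a_n x^(n-2).
Substitute into P(x) y'' + Q(x) y' + R(x) y = 0 with P(x) = 1, Q(x) = 2 - x, R(x) = -2x - 3, and match powers of x.
Initial conditions: a_0 = 2, a_1 = 0.
Setting the coefficient of each power of x to zero and solving order by order (substituting the coefficients already found):
  x^0: 2 a_2 + 2 a_1 - 3 a_0 = 0  ->  2 a_2 = -2 a_1 + 3 a_0 = 6  ->  a_2 = 3
  x^1: 6 a_3 + 4 a_2 - 4 a_1 - 2 a_0 = 0  ->  6 a_3 = -4 a_2 + 4 a_1 + 2 a_0 = -8  ->  a_3 = -4/3
  x^2: 12 a_4 + 6 a_3 - 5 a_2 - 2 a_1 = 0  ->  12 a_4 = -6 a_3 + 5 a_2 + 2 a_1 = 23  ->  a_4 = 23/12
  x^3: 20 a_5 + 8 a_4 - 6 a_3 - 2 a_2 = 0  ->  20 a_5 = -8 a_4 + 6 a_3 + 2 a_2 = -52/3  ->  a_5 = -13/15
Truncated series: y(x) = 2 + 3 x^2 - (4/3) x^3 + (23/12) x^4 - (13/15) x^5 + O(x^6).

a_0 = 2; a_1 = 0; a_2 = 3; a_3 = -4/3; a_4 = 23/12; a_5 = -13/15


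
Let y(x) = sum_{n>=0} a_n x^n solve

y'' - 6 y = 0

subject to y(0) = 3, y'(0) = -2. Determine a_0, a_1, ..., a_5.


Ansatz: y(x) = sum_{n>=0} a_n x^n, so y'(x) = sum_{n>=1} n a_n x^(n-1) and y''(x) = sum_{n>=2} n(n-1) a_n x^(n-2).
Substitute into P(x) y'' + Q(x) y' + R(x) y = 0 with P(x) = 1, Q(x) = 0, R(x) = -6, and match powers of x.
Initial conditions: a_0 = 3, a_1 = -2.
Setting the coefficient of each power of x to zero and solving order by order (substituting the coefficients already found):
  x^0: 2 a_2 - 6 a_0 = 0  ->  2 a_2 = 6 a_0 = 18  ->  a_2 = 9
  x^1: 6 a_3 - 6 a_1 = 0  ->  6 a_3 = 6 a_1 = -12  ->  a_3 = -2
  x^2: 12 a_4 - 6 a_2 = 0  ->  12 a_4 = 6 a_2 = 54  ->  a_4 = 9/2
  x^3: 20 a_5 - 6 a_3 = 0  ->  20 a_5 = 6 a_3 = -12  ->  a_5 = -3/5
Truncated series: y(x) = 3 - 2 x + 9 x^2 - 2 x^3 + (9/2) x^4 - (3/5) x^5 + O(x^6).

a_0 = 3; a_1 = -2; a_2 = 9; a_3 = -2; a_4 = 9/2; a_5 = -3/5


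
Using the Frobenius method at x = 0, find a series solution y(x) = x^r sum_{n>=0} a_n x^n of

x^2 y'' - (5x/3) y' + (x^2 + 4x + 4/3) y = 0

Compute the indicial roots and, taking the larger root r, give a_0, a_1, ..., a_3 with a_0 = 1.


Write in Frobenius form y'' + (p(x)/x) y' + (q(x)/x^2) y = 0:
  p(x) = -5/3,  q(x) = x^2 + 4x + 4/3.
Indicial equation: r(r-1) + (-5/3) r + (4/3) = 0 -> roots r_1 = 2, r_2 = 2/3.
Take r = r_1 = 2. Let y(x) = x^r sum_{n>=0} a_n x^n with a_0 = 1.
Substitute y = x^r sum a_n x^n and match x^{r+n}. The recurrence is
  D(n) a_n + 4 a_{n-1} + 1 a_{n-2} = 0,  where D(n) = (r+n)(r+n-1) + (-5/3)(r+n) + (4/3).
  a_n = [-4 a_{n-1} - 1 a_{n-2}] / D(n).
Since the indicial polynomial factors as (r - r_1)(r - r_2), D(n) = (r_1 + n - r_1)(r_1 + n - r_2) = n(n + 4/3).
Evaluating step by step (a_0 = 1):
  n = 1: D(1) = 1(1 + 4/3) = 7/3; numerator = -4(1) = -4; a_1 = (-4)/(7/3) = -12/7
  n = 2: D(2) = 2(2 + 4/3) = 20/3; numerator = -4(-12/7) - 1(1) = 41/7; a_2 = (41/7)/(20/3) = 123/140
  n = 3: D(3) = 3(3 + 4/3) = 13; numerator = -4(123/140) - 1(-12/7) = -9/5; a_3 = (-9/5)/(13) = -9/65

r = 2; a_0 = 1; a_1 = -12/7; a_2 = 123/140; a_3 = -9/65


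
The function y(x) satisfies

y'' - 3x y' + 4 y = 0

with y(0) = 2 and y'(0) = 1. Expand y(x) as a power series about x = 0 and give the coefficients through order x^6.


Ansatz: y(x) = sum_{n>=0} a_n x^n, so y'(x) = sum_{n>=1} n a_n x^(n-1) and y''(x) = sum_{n>=2} n(n-1) a_n x^(n-2).
Substitute into P(x) y'' + Q(x) y' + R(x) y = 0 with P(x) = 1, Q(x) = -3x, R(x) = 4, and match powers of x.
Initial conditions: a_0 = 2, a_1 = 1.
Setting the coefficient of each power of x to zero and solving order by order (substituting the coefficients already found):
  x^0: 2 a_2 + 4 a_0 = 0  ->  2 a_2 = -4 a_0 = -8  ->  a_2 = -4
  x^1: 6 a_3 + a_1 = 0  ->  6 a_3 = -a_1 = -1  ->  a_3 = -1/6
  x^2: 12 a_4 - 2 a_2 = 0  ->  12 a_4 = 2 a_2 = -8  ->  a_4 = -2/3
  x^3: 20 a_5 - 5 a_3 = 0  ->  20 a_5 = 5 a_3 = -5/6  ->  a_5 = -1/24
  x^4: 30 a_6 - 8 a_4 = 0  ->  30 a_6 = 8 a_4 = -16/3  ->  a_6 = -8/45
Truncated series: y(x) = 2 + x - 4 x^2 - (1/6) x^3 - (2/3) x^4 - (1/24) x^5 - (8/45) x^6 + O(x^7).

a_0 = 2; a_1 = 1; a_2 = -4; a_3 = -1/6; a_4 = -2/3; a_5 = -1/24; a_6 = -8/45


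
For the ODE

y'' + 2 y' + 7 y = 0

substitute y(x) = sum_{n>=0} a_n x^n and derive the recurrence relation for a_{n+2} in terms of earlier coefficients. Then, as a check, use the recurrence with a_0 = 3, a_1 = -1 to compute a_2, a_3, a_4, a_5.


Substitute y = sum_n a_n x^n.
y''(x) has coefficient (n+2)(n+1) a_{n+2} at x^n;
2 y'(x) has coefficient 2 (n+1) a_{n+1} at x^n;
7 y(x) has coefficient 7 a_n at x^n.
Matching x^n: (n+2)(n+1) a_{n+2} + 2 (n+1) a_{n+1} + 7 a_n = 0.
Thus a_{n+2} = [-2 (n+1) a_{n+1} - 7 a_n] / ((n+1)(n+2)).

Check with a_0 = 3, a_1 = -1 (apply the recurrence for n = 0, 1, 2, 3): a_0 = 3, a_1 = -1, a_2 = -19/2, a_3 = 15/2, a_4 = 43/24, a_5 = -401/120.

a_(n+2) = [-2 (n+1) a_(n+1) - 7 a_n] / ((n+1)(n+2)); check: a_0 = 3, a_1 = -1, a_2 = -19/2, a_3 = 15/2, a_4 = 43/24, a_5 = -401/120


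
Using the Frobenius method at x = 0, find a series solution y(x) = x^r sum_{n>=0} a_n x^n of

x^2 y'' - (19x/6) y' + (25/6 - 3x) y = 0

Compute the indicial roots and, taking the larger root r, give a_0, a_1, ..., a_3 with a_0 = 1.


Write in Frobenius form y'' + (p(x)/x) y' + (q(x)/x^2) y = 0:
  p(x) = -19/6,  q(x) = 25/6 - 3x.
Indicial equation: r(r-1) + (-19/6) r + (25/6) = 0 -> roots r_1 = 5/2, r_2 = 5/3.
Take r = r_1 = 5/2. Let y(x) = x^r sum_{n>=0} a_n x^n with a_0 = 1.
Substitute y = x^r sum a_n x^n and match x^{r+n}. The recurrence is
  D(n) a_n - 3 a_{n-1} = 0,  where D(n) = (r+n)(r+n-1) + (-19/6)(r+n) + (25/6).
  a_n = 3 / D(n) * a_{n-1}.
Since the indicial polynomial factors as (r - r_1)(r - r_2), D(n) = (r_1 + n - r_1)(r_1 + n - r_2) = n(n + 5/6).
Evaluating step by step (a_0 = 1):
  n = 1: D(1) = 1(1 + 5/6) = 11/6; numerator = 3(1) = 3; a_1 = (3)/(11/6) = 18/11
  n = 2: D(2) = 2(2 + 5/6) = 17/3; numerator = 3(18/11) = 54/11; a_2 = (54/11)/(17/3) = 162/187
  n = 3: D(3) = 3(3 + 5/6) = 23/2; numerator = 3(162/187) = 486/187; a_3 = (486/187)/(23/2) = 972/4301

r = 5/2; a_0 = 1; a_1 = 18/11; a_2 = 162/187; a_3 = 972/4301


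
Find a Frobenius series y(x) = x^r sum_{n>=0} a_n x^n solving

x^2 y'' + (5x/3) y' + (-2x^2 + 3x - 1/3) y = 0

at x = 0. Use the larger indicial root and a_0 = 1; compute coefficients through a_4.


Write in Frobenius form y'' + (p(x)/x) y' + (q(x)/x^2) y = 0:
  p(x) = 5/3,  q(x) = -2x^2 + 3x - 1/3.
Indicial equation: r(r-1) + (5/3) r + (-1/3) = 0 -> roots r_1 = 1/3, r_2 = -1.
Take r = r_1 = 1/3. Let y(x) = x^r sum_{n>=0} a_n x^n with a_0 = 1.
Substitute y = x^r sum a_n x^n and match x^{r+n}. The recurrence is
  D(n) a_n + 3 a_{n-1} - 2 a_{n-2} = 0,  where D(n) = (r+n)(r+n-1) + (5/3)(r+n) + (-1/3).
  a_n = [-3 a_{n-1} + 2 a_{n-2}] / D(n).
Since the indicial polynomial factors as (r - r_1)(r - r_2), D(n) = (r_1 + n - r_1)(r_1 + n - r_2) = n(n + 4/3).
Evaluating step by step (a_0 = 1):
  n = 1: D(1) = 1(1 + 4/3) = 7/3; numerator = -3(1) = -3; a_1 = (-3)/(7/3) = -9/7
  n = 2: D(2) = 2(2 + 4/3) = 20/3; numerator = -3(-9/7) + 2(1) = 41/7; a_2 = (41/7)/(20/3) = 123/140
  n = 3: D(3) = 3(3 + 4/3) = 13; numerator = -3(123/140) + 2(-9/7) = -729/140; a_3 = (-729/140)/(13) = -729/1820
  n = 4: D(4) = 4(4 + 4/3) = 64/3; numerator = -3(-729/1820) + 2(123/140) = 1077/364; a_4 = (1077/364)/(64/3) = 3231/23296

r = 1/3; a_0 = 1; a_1 = -9/7; a_2 = 123/140; a_3 = -729/1820; a_4 = 3231/23296


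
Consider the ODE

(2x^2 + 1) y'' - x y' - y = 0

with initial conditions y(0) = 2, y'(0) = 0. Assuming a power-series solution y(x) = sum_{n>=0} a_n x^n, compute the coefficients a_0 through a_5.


Ansatz: y(x) = sum_{n>=0} a_n x^n, so y'(x) = sum_{n>=1} n a_n x^(n-1) and y''(x) = sum_{n>=2} n(n-1) a_n x^(n-2).
Substitute into P(x) y'' + Q(x) y' + R(x) y = 0 with P(x) = 2x^2 + 1, Q(x) = -x, R(x) = -1, and match powers of x.
Initial conditions: a_0 = 2, a_1 = 0.
Setting the coefficient of each power of x to zero and solving order by order (substituting the coefficients already found):
  x^0: 2 a_2 - a_0 = 0  ->  2 a_2 = a_0 = 2  ->  a_2 = 1
  x^1: 6 a_3 - 2 a_1 = 0  ->  6 a_3 = 2 a_1 = 0  ->  a_3 = 0
  x^2: 12 a_4 + a_2 = 0  ->  12 a_4 = -a_2 = -1  ->  a_4 = -1/12
  x^3: 20 a_5 + 8 a_3 = 0  ->  20 a_5 = -8 a_3 = 0  ->  a_5 = 0
Truncated series: y(x) = 2 + x^2 - (1/12) x^4 + O(x^6).

a_0 = 2; a_1 = 0; a_2 = 1; a_3 = 0; a_4 = -1/12; a_5 = 0


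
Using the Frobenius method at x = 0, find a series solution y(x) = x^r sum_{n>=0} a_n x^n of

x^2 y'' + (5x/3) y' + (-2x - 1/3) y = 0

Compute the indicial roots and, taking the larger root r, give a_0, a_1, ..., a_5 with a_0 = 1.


Write in Frobenius form y'' + (p(x)/x) y' + (q(x)/x^2) y = 0:
  p(x) = 5/3,  q(x) = -2x - 1/3.
Indicial equation: r(r-1) + (5/3) r + (-1/3) = 0 -> roots r_1 = 1/3, r_2 = -1.
Take r = r_1 = 1/3. Let y(x) = x^r sum_{n>=0} a_n x^n with a_0 = 1.
Substitute y = x^r sum a_n x^n and match x^{r+n}. The recurrence is
  D(n) a_n - 2 a_{n-1} = 0,  where D(n) = (r+n)(r+n-1) + (5/3)(r+n) + (-1/3).
  a_n = 2 / D(n) * a_{n-1}.
Since the indicial polynomial factors as (r - r_1)(r - r_2), D(n) = (r_1 + n - r_1)(r_1 + n - r_2) = n(n + 4/3).
Evaluating step by step (a_0 = 1):
  n = 1: D(1) = 1(1 + 4/3) = 7/3; numerator = 2(1) = 2; a_1 = (2)/(7/3) = 6/7
  n = 2: D(2) = 2(2 + 4/3) = 20/3; numerator = 2(6/7) = 12/7; a_2 = (12/7)/(20/3) = 9/35
  n = 3: D(3) = 3(3 + 4/3) = 13; numerator = 2(9/35) = 18/35; a_3 = (18/35)/(13) = 18/455
  n = 4: D(4) = 4(4 + 4/3) = 64/3; numerator = 2(18/455) = 36/455; a_4 = (36/455)/(64/3) = 27/7280
  n = 5: D(5) = 5(5 + 4/3) = 95/3; numerator = 2(27/7280) = 27/3640; a_5 = (27/3640)/(95/3) = 81/345800

r = 1/3; a_0 = 1; a_1 = 6/7; a_2 = 9/35; a_3 = 18/455; a_4 = 27/7280; a_5 = 81/345800


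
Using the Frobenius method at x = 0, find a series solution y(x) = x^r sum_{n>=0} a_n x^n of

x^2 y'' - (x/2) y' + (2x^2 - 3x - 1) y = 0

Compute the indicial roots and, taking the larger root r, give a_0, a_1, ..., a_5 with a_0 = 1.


Write in Frobenius form y'' + (p(x)/x) y' + (q(x)/x^2) y = 0:
  p(x) = -1/2,  q(x) = 2x^2 - 3x - 1.
Indicial equation: r(r-1) + (-1/2) r + (-1) = 0 -> roots r_1 = 2, r_2 = -1/2.
Take r = r_1 = 2. Let y(x) = x^r sum_{n>=0} a_n x^n with a_0 = 1.
Substitute y = x^r sum a_n x^n and match x^{r+n}. The recurrence is
  D(n) a_n - 3 a_{n-1} + 2 a_{n-2} = 0,  where D(n) = (r+n)(r+n-1) + (-1/2)(r+n) + (-1).
  a_n = [3 a_{n-1} - 2 a_{n-2}] / D(n).
Since the indicial polynomial factors as (r - r_1)(r - r_2), D(n) = (r_1 + n - r_1)(r_1 + n - r_2) = n(n + 5/2).
Evaluating step by step (a_0 = 1):
  n = 1: D(1) = 1(1 + 5/2) = 7/2; numerator = 3(1) = 3; a_1 = (3)/(7/2) = 6/7
  n = 2: D(2) = 2(2 + 5/2) = 9; numerator = 3(6/7) - 2(1) = 4/7; a_2 = (4/7)/(9) = 4/63
  n = 3: D(3) = 3(3 + 5/2) = 33/2; numerator = 3(4/63) - 2(6/7) = -32/21; a_3 = (-32/21)/(33/2) = -64/693
  n = 4: D(4) = 4(4 + 5/2) = 26; numerator = 3(-64/693) - 2(4/63) = -40/99; a_4 = (-40/99)/(26) = -20/1287
  n = 5: D(5) = 5(5 + 5/2) = 75/2; numerator = 3(-20/1287) - 2(-64/693) = 1244/9009; a_5 = (1244/9009)/(75/2) = 2488/675675

r = 2; a_0 = 1; a_1 = 6/7; a_2 = 4/63; a_3 = -64/693; a_4 = -20/1287; a_5 = 2488/675675


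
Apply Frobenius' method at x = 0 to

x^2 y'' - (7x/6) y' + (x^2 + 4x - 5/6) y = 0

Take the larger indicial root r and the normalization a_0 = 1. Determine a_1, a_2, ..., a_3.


Write in Frobenius form y'' + (p(x)/x) y' + (q(x)/x^2) y = 0:
  p(x) = -7/6,  q(x) = x^2 + 4x - 5/6.
Indicial equation: r(r-1) + (-7/6) r + (-5/6) = 0 -> roots r_1 = 5/2, r_2 = -1/3.
Take r = r_1 = 5/2. Let y(x) = x^r sum_{n>=0} a_n x^n with a_0 = 1.
Substitute y = x^r sum a_n x^n and match x^{r+n}. The recurrence is
  D(n) a_n + 4 a_{n-1} + 1 a_{n-2} = 0,  where D(n) = (r+n)(r+n-1) + (-7/6)(r+n) + (-5/6).
  a_n = [-4 a_{n-1} - 1 a_{n-2}] / D(n).
Since the indicial polynomial factors as (r - r_1)(r - r_2), D(n) = (r_1 + n - r_1)(r_1 + n - r_2) = n(n + 17/6).
Evaluating step by step (a_0 = 1):
  n = 1: D(1) = 1(1 + 17/6) = 23/6; numerator = -4(1) = -4; a_1 = (-4)/(23/6) = -24/23
  n = 2: D(2) = 2(2 + 17/6) = 29/3; numerator = -4(-24/23) - 1(1) = 73/23; a_2 = (73/23)/(29/3) = 219/667
  n = 3: D(3) = 3(3 + 17/6) = 35/2; numerator = -4(219/667) - 1(-24/23) = -180/667; a_3 = (-180/667)/(35/2) = -72/4669

r = 5/2; a_0 = 1; a_1 = -24/23; a_2 = 219/667; a_3 = -72/4669


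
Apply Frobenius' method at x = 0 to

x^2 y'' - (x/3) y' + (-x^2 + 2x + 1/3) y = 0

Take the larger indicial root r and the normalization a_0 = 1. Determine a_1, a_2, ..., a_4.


Write in Frobenius form y'' + (p(x)/x) y' + (q(x)/x^2) y = 0:
  p(x) = -1/3,  q(x) = -x^2 + 2x + 1/3.
Indicial equation: r(r-1) + (-1/3) r + (1/3) = 0 -> roots r_1 = 1, r_2 = 1/3.
Take r = r_1 = 1. Let y(x) = x^r sum_{n>=0} a_n x^n with a_0 = 1.
Substitute y = x^r sum a_n x^n and match x^{r+n}. The recurrence is
  D(n) a_n + 2 a_{n-1} - 1 a_{n-2} = 0,  where D(n) = (r+n)(r+n-1) + (-1/3)(r+n) + (1/3).
  a_n = [-2 a_{n-1} + 1 a_{n-2}] / D(n).
Since the indicial polynomial factors as (r - r_1)(r - r_2), D(n) = (r_1 + n - r_1)(r_1 + n - r_2) = n(n + 2/3).
Evaluating step by step (a_0 = 1):
  n = 1: D(1) = 1(1 + 2/3) = 5/3; numerator = -2(1) = -2; a_1 = (-2)/(5/3) = -6/5
  n = 2: D(2) = 2(2 + 2/3) = 16/3; numerator = -2(-6/5) + 1(1) = 17/5; a_2 = (17/5)/(16/3) = 51/80
  n = 3: D(3) = 3(3 + 2/3) = 11; numerator = -2(51/80) + 1(-6/5) = -99/40; a_3 = (-99/40)/(11) = -9/40
  n = 4: D(4) = 4(4 + 2/3) = 56/3; numerator = -2(-9/40) + 1(51/80) = 87/80; a_4 = (87/80)/(56/3) = 261/4480

r = 1; a_0 = 1; a_1 = -6/5; a_2 = 51/80; a_3 = -9/40; a_4 = 261/4480


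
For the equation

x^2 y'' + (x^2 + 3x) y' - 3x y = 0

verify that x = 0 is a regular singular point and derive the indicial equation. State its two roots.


Divide by x^2 to reach normal form y'' + P_1(x) y' + P_2(x) y = 0 with P_1(x) = 1 + 3/x and P_2(x) = -3/x.
x = 0 is a singular point because the y'-coefficient 1 + 3/x has a pole at x = 0 and the y-coefficient -3/x has a pole at x = 0.
It is a regular singular point because x P_1(x) = p(x) = x + 3 and x^2 P_2(x) = q(x) = -3x are polynomials, hence analytic at x = 0.
p(0) = 3,  q(0) = 0.
Indicial equation: r(r-1) + p(0) r + q(0) = 0, i.e. r^2 + (p(0) - 1) r + q(0) = 0, i.e. r^2 + 2 r = 0.
Discriminant: (2)^2 - 4(0) = 4, so r = (-2 ± 2)/2.
Solving: r_1 = 0, r_2 = -2.

indicial: r^2 + 2 r = 0; roots r_1 = 0, r_2 = -2


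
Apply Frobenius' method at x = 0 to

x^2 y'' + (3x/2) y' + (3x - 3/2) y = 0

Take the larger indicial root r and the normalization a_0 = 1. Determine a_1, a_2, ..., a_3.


Write in Frobenius form y'' + (p(x)/x) y' + (q(x)/x^2) y = 0:
  p(x) = 3/2,  q(x) = 3x - 3/2.
Indicial equation: r(r-1) + (3/2) r + (-3/2) = 0 -> roots r_1 = 1, r_2 = -3/2.
Take r = r_1 = 1. Let y(x) = x^r sum_{n>=0} a_n x^n with a_0 = 1.
Substitute y = x^r sum a_n x^n and match x^{r+n}. The recurrence is
  D(n) a_n + 3 a_{n-1} = 0,  where D(n) = (r+n)(r+n-1) + (3/2)(r+n) + (-3/2).
  a_n = -3 / D(n) * a_{n-1}.
Since the indicial polynomial factors as (r - r_1)(r - r_2), D(n) = (r_1 + n - r_1)(r_1 + n - r_2) = n(n + 5/2).
Evaluating step by step (a_0 = 1):
  n = 1: D(1) = 1(1 + 5/2) = 7/2; numerator = -3(1) = -3; a_1 = (-3)/(7/2) = -6/7
  n = 2: D(2) = 2(2 + 5/2) = 9; numerator = -3(-6/7) = 18/7; a_2 = (18/7)/(9) = 2/7
  n = 3: D(3) = 3(3 + 5/2) = 33/2; numerator = -3(2/7) = -6/7; a_3 = (-6/7)/(33/2) = -4/77

r = 1; a_0 = 1; a_1 = -6/7; a_2 = 2/7; a_3 = -4/77


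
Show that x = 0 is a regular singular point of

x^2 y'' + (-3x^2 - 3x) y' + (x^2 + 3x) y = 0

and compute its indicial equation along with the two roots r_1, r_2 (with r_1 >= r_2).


Divide by x^2 to reach normal form y'' + P_1(x) y' + P_2(x) y = 0 with P_1(x) = -3 - 3/x and P_2(x) = 1 + 3/x.
x = 0 is a singular point because the y'-coefficient -3 - 3/x has a pole at x = 0 and the y-coefficient 1 + 3/x has a pole at x = 0.
It is a regular singular point because x P_1(x) = p(x) = -3x - 3 and x^2 P_2(x) = q(x) = x^2 + 3x are polynomials, hence analytic at x = 0.
p(0) = -3,  q(0) = 0.
Indicial equation: r(r-1) + p(0) r + q(0) = 0, i.e. r^2 + (p(0) - 1) r + q(0) = 0, i.e. r^2 - 4 r = 0.
Discriminant: (-4)^2 - 4(0) = 16, so r = (4 ± 4)/2.
Solving: r_1 = 4, r_2 = 0.

indicial: r^2 - 4 r = 0; roots r_1 = 4, r_2 = 0


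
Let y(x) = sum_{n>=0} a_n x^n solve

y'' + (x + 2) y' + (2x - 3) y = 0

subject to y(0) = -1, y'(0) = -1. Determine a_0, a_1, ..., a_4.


Ansatz: y(x) = sum_{n>=0} a_n x^n, so y'(x) = sum_{n>=1} n a_n x^(n-1) and y''(x) = sum_{n>=2} n(n-1) a_n x^(n-2).
Substitute into P(x) y'' + Q(x) y' + R(x) y = 0 with P(x) = 1, Q(x) = x + 2, R(x) = 2x - 3, and match powers of x.
Initial conditions: a_0 = -1, a_1 = -1.
Setting the coefficient of each power of x to zero and solving order by order (substituting the coefficients already found):
  x^0: 2 a_2 + 2 a_1 - 3 a_0 = 0  ->  2 a_2 = -2 a_1 + 3 a_0 = -1  ->  a_2 = -1/2
  x^1: 6 a_3 + 4 a_2 - 2 a_1 + 2 a_0 = 0  ->  6 a_3 = -4 a_2 + 2 a_1 - 2 a_0 = 2  ->  a_3 = 1/3
  x^2: 12 a_4 + 6 a_3 - a_2 + 2 a_1 = 0  ->  12 a_4 = -6 a_3 + a_2 - 2 a_1 = -1/2  ->  a_4 = -1/24
Truncated series: y(x) = -1 - x - (1/2) x^2 + (1/3) x^3 - (1/24) x^4 + O(x^5).

a_0 = -1; a_1 = -1; a_2 = -1/2; a_3 = 1/3; a_4 = -1/24


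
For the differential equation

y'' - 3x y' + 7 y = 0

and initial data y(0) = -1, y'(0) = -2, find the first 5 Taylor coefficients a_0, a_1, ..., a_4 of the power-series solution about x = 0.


Ansatz: y(x) = sum_{n>=0} a_n x^n, so y'(x) = sum_{n>=1} n a_n x^(n-1) and y''(x) = sum_{n>=2} n(n-1) a_n x^(n-2).
Substitute into P(x) y'' + Q(x) y' + R(x) y = 0 with P(x) = 1, Q(x) = -3x, R(x) = 7, and match powers of x.
Initial conditions: a_0 = -1, a_1 = -2.
Setting the coefficient of each power of x to zero and solving order by order (substituting the coefficients already found):
  x^0: 2 a_2 + 7 a_0 = 0  ->  2 a_2 = -7 a_0 = 7  ->  a_2 = 7/2
  x^1: 6 a_3 + 4 a_1 = 0  ->  6 a_3 = -4 a_1 = 8  ->  a_3 = 4/3
  x^2: 12 a_4 + a_2 = 0  ->  12 a_4 = -a_2 = -7/2  ->  a_4 = -7/24
Truncated series: y(x) = -1 - 2 x + (7/2) x^2 + (4/3) x^3 - (7/24) x^4 + O(x^5).

a_0 = -1; a_1 = -2; a_2 = 7/2; a_3 = 4/3; a_4 = -7/24


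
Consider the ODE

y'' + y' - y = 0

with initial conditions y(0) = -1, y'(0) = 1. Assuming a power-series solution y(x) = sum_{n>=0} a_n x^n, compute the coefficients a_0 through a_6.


Ansatz: y(x) = sum_{n>=0} a_n x^n, so y'(x) = sum_{n>=1} n a_n x^(n-1) and y''(x) = sum_{n>=2} n(n-1) a_n x^(n-2).
Substitute into P(x) y'' + Q(x) y' + R(x) y = 0 with P(x) = 1, Q(x) = 1, R(x) = -1, and match powers of x.
Initial conditions: a_0 = -1, a_1 = 1.
Setting the coefficient of each power of x to zero and solving order by order (substituting the coefficients already found):
  x^0: 2 a_2 + a_1 - a_0 = 0  ->  2 a_2 = -a_1 + a_0 = -2  ->  a_2 = -1
  x^1: 6 a_3 + 2 a_2 - a_1 = 0  ->  6 a_3 = -2 a_2 + a_1 = 3  ->  a_3 = 1/2
  x^2: 12 a_4 + 3 a_3 - a_2 = 0  ->  12 a_4 = -3 a_3 + a_2 = -5/2  ->  a_4 = -5/24
  x^3: 20 a_5 + 4 a_4 - a_3 = 0  ->  20 a_5 = -4 a_4 + a_3 = 4/3  ->  a_5 = 1/15
  x^4: 30 a_6 + 5 a_5 - a_4 = 0  ->  30 a_6 = -5 a_5 + a_4 = -13/24  ->  a_6 = -13/720
Truncated series: y(x) = -1 + x - x^2 + (1/2) x^3 - (5/24) x^4 + (1/15) x^5 - (13/720) x^6 + O(x^7).

a_0 = -1; a_1 = 1; a_2 = -1; a_3 = 1/2; a_4 = -5/24; a_5 = 1/15; a_6 = -13/720


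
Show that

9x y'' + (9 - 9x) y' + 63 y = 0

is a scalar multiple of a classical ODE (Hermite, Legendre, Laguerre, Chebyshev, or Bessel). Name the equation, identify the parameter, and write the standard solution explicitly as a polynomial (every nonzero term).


All three coefficients share the factor 9; dividing through by 9 gives  x y'' + (1 - x) y' + 7 y = 0.
This matches the Laguerre equation x y'' + (1 - x) y' + n y = 0 with n = 7; the polynomial solution is L_7(x).
With y = sum_k a_k x^k, matching x^k gives (k+1)k a_{k+1} + (k+1) a_{k+1} - k a_k + n a_k = 0, i.e. (k+1)^2 a_{k+1} = (k - n) a_k = (k - 7) a_k. The right side vanishes at k = 7, so the series terminates at degree 7.
Standard normalization L_n(0) = 1 gives a_0 = 1. Work upward with a_{k+1} = (k - 7) a_k / (k+1)^2:
  a_1 = (0 - 7)(1) / 1^2 = -7/1 = -7
  a_2 = (1 - 7)(-7) / 2^2 = 42/4 = 21/2
  a_3 = (2 - 7)(21/2) / 3^2 = (-105/2)/9 = -35/6
  a_4 = (3 - 7)(-35/6) / 4^2 = (70/3)/16 = 35/24
  a_5 = (4 - 7)(35/24) / 5^2 = (-35/8)/25 = -7/40
  a_6 = (5 - 7)(-7/40) / 6^2 = (7/20)/36 = 7/720
  a_7 = (6 - 7)(7/720) / 7^2 = (-7/720)/49 = -1/5040
Hence L_7(x) = -x^7/5040 + 7 x^6/720 - 7 x^5/40 + 35 x^4/24 - 35 x^3/6 + 21 x^2/2 - 7 x + 1.

L_7(x); series = -x^7/5040 + 7 x^6/720 - 7 x^5/40 + 35 x^4/24 - 35 x^3/6 + 21 x^2/2 - 7 x + 1


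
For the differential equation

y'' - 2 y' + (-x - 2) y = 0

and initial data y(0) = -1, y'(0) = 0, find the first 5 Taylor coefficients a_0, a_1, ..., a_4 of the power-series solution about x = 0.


Ansatz: y(x) = sum_{n>=0} a_n x^n, so y'(x) = sum_{n>=1} n a_n x^(n-1) and y''(x) = sum_{n>=2} n(n-1) a_n x^(n-2).
Substitute into P(x) y'' + Q(x) y' + R(x) y = 0 with P(x) = 1, Q(x) = -2, R(x) = -x - 2, and match powers of x.
Initial conditions: a_0 = -1, a_1 = 0.
Setting the coefficient of each power of x to zero and solving order by order (substituting the coefficients already found):
  x^0: 2 a_2 - 2 a_1 - 2 a_0 = 0  ->  2 a_2 = 2 a_1 + 2 a_0 = -2  ->  a_2 = -1
  x^1: 6 a_3 - 4 a_2 - 2 a_1 - a_0 = 0  ->  6 a_3 = 4 a_2 + 2 a_1 + a_0 = -5  ->  a_3 = -5/6
  x^2: 12 a_4 - 6 a_3 - 2 a_2 - a_1 = 0  ->  12 a_4 = 6 a_3 + 2 a_2 + a_1 = -7  ->  a_4 = -7/12
Truncated series: y(x) = -1 - x^2 - (5/6) x^3 - (7/12) x^4 + O(x^5).

a_0 = -1; a_1 = 0; a_2 = -1; a_3 = -5/6; a_4 = -7/12


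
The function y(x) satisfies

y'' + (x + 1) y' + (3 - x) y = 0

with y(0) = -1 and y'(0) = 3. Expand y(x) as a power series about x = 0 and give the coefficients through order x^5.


Ansatz: y(x) = sum_{n>=0} a_n x^n, so y'(x) = sum_{n>=1} n a_n x^(n-1) and y''(x) = sum_{n>=2} n(n-1) a_n x^(n-2).
Substitute into P(x) y'' + Q(x) y' + R(x) y = 0 with P(x) = 1, Q(x) = x + 1, R(x) = 3 - x, and match powers of x.
Initial conditions: a_0 = -1, a_1 = 3.
Setting the coefficient of each power of x to zero and solving order by order (substituting the coefficients already found):
  x^0: 2 a_2 + a_1 + 3 a_0 = 0  ->  2 a_2 = -a_1 - 3 a_0 = 0  ->  a_2 = 0
  x^1: 6 a_3 + 2 a_2 + 4 a_1 - a_0 = 0  ->  6 a_3 = -2 a_2 - 4 a_1 + a_0 = -13  ->  a_3 = -13/6
  x^2: 12 a_4 + 3 a_3 + 5 a_2 - a_1 = 0  ->  12 a_4 = -3 a_3 - 5 a_2 + a_1 = 19/2  ->  a_4 = 19/24
  x^3: 20 a_5 + 4 a_4 + 6 a_3 - a_2 = 0  ->  20 a_5 = -4 a_4 - 6 a_3 + a_2 = 59/6  ->  a_5 = 59/120
Truncated series: y(x) = -1 + 3 x - (13/6) x^3 + (19/24) x^4 + (59/120) x^5 + O(x^6).

a_0 = -1; a_1 = 3; a_2 = 0; a_3 = -13/6; a_4 = 19/24; a_5 = 59/120


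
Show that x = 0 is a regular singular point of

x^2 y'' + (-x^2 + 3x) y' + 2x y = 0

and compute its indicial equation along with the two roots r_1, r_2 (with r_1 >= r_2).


Divide by x^2 to reach normal form y'' + P_1(x) y' + P_2(x) y = 0 with P_1(x) = -1 + 3/x and P_2(x) = 2/x.
x = 0 is a singular point because the y'-coefficient -1 + 3/x has a pole at x = 0 and the y-coefficient 2/x has a pole at x = 0.
It is a regular singular point because x P_1(x) = p(x) = 3 - x and x^2 P_2(x) = q(x) = 2x are polynomials, hence analytic at x = 0.
p(0) = 3,  q(0) = 0.
Indicial equation: r(r-1) + p(0) r + q(0) = 0, i.e. r^2 + (p(0) - 1) r + q(0) = 0, i.e. r^2 + 2 r = 0.
Discriminant: (2)^2 - 4(0) = 4, so r = (-2 ± 2)/2.
Solving: r_1 = 0, r_2 = -2.

indicial: r^2 + 2 r = 0; roots r_1 = 0, r_2 = -2


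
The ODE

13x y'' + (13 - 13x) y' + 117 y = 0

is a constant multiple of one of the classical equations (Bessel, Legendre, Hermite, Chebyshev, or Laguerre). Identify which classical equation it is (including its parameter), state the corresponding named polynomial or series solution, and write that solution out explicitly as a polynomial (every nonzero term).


All three coefficients share the factor 13; dividing through by 13 gives  x y'' + (1 - x) y' + 9 y = 0.
This matches the Laguerre equation x y'' + (1 - x) y' + n y = 0 with n = 9; the polynomial solution is L_9(x).
With y = sum_k a_k x^k, matching x^k gives (k+1)k a_{k+1} + (k+1) a_{k+1} - k a_k + n a_k = 0, i.e. (k+1)^2 a_{k+1} = (k - n) a_k = (k - 9) a_k. The right side vanishes at k = 9, so the series terminates at degree 9.
Standard normalization L_n(0) = 1 gives a_0 = 1. Work upward with a_{k+1} = (k - 9) a_k / (k+1)^2:
  a_1 = (0 - 9)(1) / 1^2 = -9/1 = -9
  a_2 = (1 - 9)(-9) / 2^2 = 72/4 = 18
  a_3 = (2 - 9)(18) / 3^2 = -126/9 = -14
  a_4 = (3 - 9)(-14) / 4^2 = 84/16 = 21/4
  a_5 = (4 - 9)(21/4) / 5^2 = (-105/4)/25 = -21/20
  a_6 = (5 - 9)(-21/20) / 6^2 = (21/5)/36 = 7/60
  a_7 = (6 - 9)(7/60) / 7^2 = (-7/20)/49 = -1/140
  a_8 = (7 - 9)(-1/140) / 8^2 = (1/70)/64 = 1/4480
  a_9 = (8 - 9)(1/4480) / 9^2 = (-1/4480)/81 = -1/362880
Hence L_9(x) = -x^9/362880 + x^8/4480 - x^7/140 + 7 x^6/60 - 21 x^5/20 + 21 x^4/4 - 14 x^3 + 18 x^2 - 9 x + 1.

L_9(x); series = -x^9/362880 + x^8/4480 - x^7/140 + 7 x^6/60 - 21 x^5/20 + 21 x^4/4 - 14 x^3 + 18 x^2 - 9 x + 1


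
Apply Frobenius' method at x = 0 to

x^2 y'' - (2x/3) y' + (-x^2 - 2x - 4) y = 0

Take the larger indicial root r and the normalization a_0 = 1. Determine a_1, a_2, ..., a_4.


Write in Frobenius form y'' + (p(x)/x) y' + (q(x)/x^2) y = 0:
  p(x) = -2/3,  q(x) = -x^2 - 2x - 4.
Indicial equation: r(r-1) + (-2/3) r + (-4) = 0 -> roots r_1 = 3, r_2 = -4/3.
Take r = r_1 = 3. Let y(x) = x^r sum_{n>=0} a_n x^n with a_0 = 1.
Substitute y = x^r sum a_n x^n and match x^{r+n}. The recurrence is
  D(n) a_n - 2 a_{n-1} - 1 a_{n-2} = 0,  where D(n) = (r+n)(r+n-1) + (-2/3)(r+n) + (-4).
  a_n = [2 a_{n-1} + 1 a_{n-2}] / D(n).
Since the indicial polynomial factors as (r - r_1)(r - r_2), D(n) = (r_1 + n - r_1)(r_1 + n - r_2) = n(n + 13/3).
Evaluating step by step (a_0 = 1):
  n = 1: D(1) = 1(1 + 13/3) = 16/3; numerator = 2(1) = 2; a_1 = (2)/(16/3) = 3/8
  n = 2: D(2) = 2(2 + 13/3) = 38/3; numerator = 2(3/8) + 1(1) = 7/4; a_2 = (7/4)/(38/3) = 21/152
  n = 3: D(3) = 3(3 + 13/3) = 22; numerator = 2(21/152) + 1(3/8) = 99/152; a_3 = (99/152)/(22) = 9/304
  n = 4: D(4) = 4(4 + 13/3) = 100/3; numerator = 2(9/304) + 1(21/152) = 15/76; a_4 = (15/76)/(100/3) = 9/1520

r = 3; a_0 = 1; a_1 = 3/8; a_2 = 21/152; a_3 = 9/304; a_4 = 9/1520


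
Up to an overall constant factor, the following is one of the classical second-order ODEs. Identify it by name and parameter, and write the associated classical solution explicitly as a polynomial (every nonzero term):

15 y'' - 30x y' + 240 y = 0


All three coefficients share the factor 15; dividing through by 15 gives  y'' - 2x y' + 16 y = 0.
This matches the Hermite equation y'' - 2x y' + 2n y = 0 with 2n = 16, so n = 8; the polynomial solution is H_8(x).
With y = sum_k a_k x^k, matching x^k gives (k+2)(k+1) a_{k+2} = 2(k - n) a_k = 2(k - 8) a_k. The right side vanishes at k = 8, so the series with the parity of 8 terminates at degree 8.
Standard normalization: leading coefficient of H_n is 2^n, so a_8 = 2^8 = 256. Work downward with a_k = (k+1)(k+2) a_{k+2} / (2(k - n)):
  a_6 = (7)(8)(256) / (2(6 - 8)) = 14336/(-4) = -3584
  a_4 = (5)(6)(-3584) / (2(4 - 8)) = -107520/(-8) = 13440
  a_2 = (3)(4)(13440) / (2(2 - 8)) = 161280/(-12) = -13440
  a_0 = (1)(2)(-13440) / (2(0 - 8)) = -26880/(-16) = 1680
Hence H_8(x) = 256 x^8 - 3584 x^6 + 13440 x^4 - 13440 x^2 + 1680.

H_8(x); series = 256 x^8 - 3584 x^6 + 13440 x^4 - 13440 x^2 + 1680


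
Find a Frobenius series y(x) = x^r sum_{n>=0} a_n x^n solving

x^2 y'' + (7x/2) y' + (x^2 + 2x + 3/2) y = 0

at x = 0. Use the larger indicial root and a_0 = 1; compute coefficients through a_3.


Write in Frobenius form y'' + (p(x)/x) y' + (q(x)/x^2) y = 0:
  p(x) = 7/2,  q(x) = x^2 + 2x + 3/2.
Indicial equation: r(r-1) + (7/2) r + (3/2) = 0 -> roots r_1 = -1, r_2 = -3/2.
Take r = r_1 = -1. Let y(x) = x^r sum_{n>=0} a_n x^n with a_0 = 1.
Substitute y = x^r sum a_n x^n and match x^{r+n}. The recurrence is
  D(n) a_n + 2 a_{n-1} + 1 a_{n-2} = 0,  where D(n) = (r+n)(r+n-1) + (7/2)(r+n) + (3/2).
  a_n = [-2 a_{n-1} - 1 a_{n-2}] / D(n).
Since the indicial polynomial factors as (r - r_1)(r - r_2), D(n) = (r_1 + n - r_1)(r_1 + n - r_2) = n(n + 1/2).
Evaluating step by step (a_0 = 1):
  n = 1: D(1) = 1(1 + 1/2) = 3/2; numerator = -2(1) = -2; a_1 = (-2)/(3/2) = -4/3
  n = 2: D(2) = 2(2 + 1/2) = 5; numerator = -2(-4/3) - 1(1) = 5/3; a_2 = (5/3)/(5) = 1/3
  n = 3: D(3) = 3(3 + 1/2) = 21/2; numerator = -2(1/3) - 1(-4/3) = 2/3; a_3 = (2/3)/(21/2) = 4/63

r = -1; a_0 = 1; a_1 = -4/3; a_2 = 1/3; a_3 = 4/63


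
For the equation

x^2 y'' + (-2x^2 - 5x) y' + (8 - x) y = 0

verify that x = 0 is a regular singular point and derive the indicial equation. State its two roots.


Divide by x^2 to reach normal form y'' + P_1(x) y' + P_2(x) y = 0 with P_1(x) = -2 - 5/x and P_2(x) = -1/x + 8/x^2.
x = 0 is a singular point because the y'-coefficient -2 - 5/x has a pole at x = 0 and the y-coefficient -1/x + 8/x^2 has a pole at x = 0.
It is a regular singular point because x P_1(x) = p(x) = -2x - 5 and x^2 P_2(x) = q(x) = 8 - x are polynomials, hence analytic at x = 0.
p(0) = -5,  q(0) = 8.
Indicial equation: r(r-1) + p(0) r + q(0) = 0, i.e. r^2 + (p(0) - 1) r + q(0) = 0, i.e. r^2 - 6 r + 8 = 0.
Discriminant: (-6)^2 - 4(8) = 4, so r = (6 ± 2)/2.
Solving: r_1 = 4, r_2 = 2.

indicial: r^2 - 6 r + 8 = 0; roots r_1 = 4, r_2 = 2


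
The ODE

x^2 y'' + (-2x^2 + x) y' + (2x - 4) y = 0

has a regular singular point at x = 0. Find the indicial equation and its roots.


Divide by x^2 to reach normal form y'' + P_1(x) y' + P_2(x) y = 0 with P_1(x) = -2 + 1/x and P_2(x) = 2/x - 4/x^2.
x = 0 is a singular point because the y'-coefficient -2 + 1/x has a pole at x = 0 and the y-coefficient 2/x - 4/x^2 has a pole at x = 0.
It is a regular singular point because x P_1(x) = p(x) = 1 - 2x and x^2 P_2(x) = q(x) = 2x - 4 are polynomials, hence analytic at x = 0.
p(0) = 1,  q(0) = -4.
Indicial equation: r(r-1) + p(0) r + q(0) = 0, i.e. r^2 + (p(0) - 1) r + q(0) = 0, i.e. r^2 - 4 = 0.
Discriminant: (0)^2 - 4(-4) = 16, so r = (0 ± 4)/2.
Solving: r_1 = 2, r_2 = -2.

indicial: r^2 - 4 = 0; roots r_1 = 2, r_2 = -2


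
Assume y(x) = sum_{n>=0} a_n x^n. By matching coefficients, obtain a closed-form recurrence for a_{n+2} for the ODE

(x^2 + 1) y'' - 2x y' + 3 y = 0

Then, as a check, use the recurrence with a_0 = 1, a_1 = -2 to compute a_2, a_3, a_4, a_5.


Substitute y = sum_n a_n x^n.
(1 + 1 x^2) y'' contributes (n+2)(n+1) a_{n+2} + n(n-1) a_n at x^n.
-2 x y'(x) contributes -2 n a_n at x^n.
3 y(x) contributes 3 a_n at x^n.
Matching x^n: (n+2)(n+1) a_{n+2} + (n(n-1) - 2 n + 3) a_n = 0.
Thus a_{n+2} = (-n(n-1) + 2 n - 3) / ((n+1)(n+2)) * a_n.

Check with a_0 = 1, a_1 = -2 (apply the recurrence for n = 0, 1, 2, 3): a_0 = 1, a_1 = -2, a_2 = -3/2, a_3 = 1/3, a_4 = 1/8, a_5 = -1/20.

a_(n+2) = (-n(n-1) + 2 n - 3) / ((n+1)(n+2)) * a_n; check: a_0 = 1, a_1 = -2, a_2 = -3/2, a_3 = 1/3, a_4 = 1/8, a_5 = -1/20


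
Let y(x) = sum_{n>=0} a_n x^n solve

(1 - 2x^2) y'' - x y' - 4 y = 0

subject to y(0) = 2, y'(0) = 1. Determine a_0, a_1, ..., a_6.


Ansatz: y(x) = sum_{n>=0} a_n x^n, so y'(x) = sum_{n>=1} n a_n x^(n-1) and y''(x) = sum_{n>=2} n(n-1) a_n x^(n-2).
Substitute into P(x) y'' + Q(x) y' + R(x) y = 0 with P(x) = 1 - 2x^2, Q(x) = -x, R(x) = -4, and match powers of x.
Initial conditions: a_0 = 2, a_1 = 1.
Setting the coefficient of each power of x to zero and solving order by order (substituting the coefficients already found):
  x^0: 2 a_2 - 4 a_0 = 0  ->  2 a_2 = 4 a_0 = 8  ->  a_2 = 4
  x^1: 6 a_3 - 5 a_1 = 0  ->  6 a_3 = 5 a_1 = 5  ->  a_3 = 5/6
  x^2: 12 a_4 - 10 a_2 = 0  ->  12 a_4 = 10 a_2 = 40  ->  a_4 = 10/3
  x^3: 20 a_5 - 19 a_3 = 0  ->  20 a_5 = 19 a_3 = 95/6  ->  a_5 = 19/24
  x^4: 30 a_6 - 32 a_4 = 0  ->  30 a_6 = 32 a_4 = 320/3  ->  a_6 = 32/9
Truncated series: y(x) = 2 + x + 4 x^2 + (5/6) x^3 + (10/3) x^4 + (19/24) x^5 + (32/9) x^6 + O(x^7).

a_0 = 2; a_1 = 1; a_2 = 4; a_3 = 5/6; a_4 = 10/3; a_5 = 19/24; a_6 = 32/9
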